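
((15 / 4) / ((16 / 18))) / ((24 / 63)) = 2835 / 256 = 11.07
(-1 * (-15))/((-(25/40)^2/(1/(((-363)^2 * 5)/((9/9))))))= -64/1098075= -0.00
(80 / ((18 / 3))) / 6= 20 / 9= 2.22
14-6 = 8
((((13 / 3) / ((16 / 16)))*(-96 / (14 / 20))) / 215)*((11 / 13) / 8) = -88 / 301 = -0.29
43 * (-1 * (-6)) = 258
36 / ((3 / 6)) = 72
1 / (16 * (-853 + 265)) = -1 / 9408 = -0.00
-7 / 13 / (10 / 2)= -0.11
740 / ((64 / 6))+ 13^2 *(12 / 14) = 11997 / 56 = 214.23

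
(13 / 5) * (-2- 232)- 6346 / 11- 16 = -66072 / 55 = -1201.31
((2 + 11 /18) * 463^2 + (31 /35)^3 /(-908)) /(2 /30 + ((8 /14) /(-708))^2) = 8396037.12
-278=-278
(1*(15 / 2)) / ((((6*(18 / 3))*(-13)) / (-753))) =1255 / 104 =12.07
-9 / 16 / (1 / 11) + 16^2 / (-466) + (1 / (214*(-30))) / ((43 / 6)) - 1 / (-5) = -560619911 / 85762640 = -6.54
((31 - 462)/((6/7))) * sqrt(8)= -3017 * sqrt(2)/3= -1422.23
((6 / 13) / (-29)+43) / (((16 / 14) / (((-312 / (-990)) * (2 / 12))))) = 22687 / 11484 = 1.98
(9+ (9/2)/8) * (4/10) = 3.82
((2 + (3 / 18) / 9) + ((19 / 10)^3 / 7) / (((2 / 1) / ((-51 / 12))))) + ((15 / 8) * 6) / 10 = 1604719 / 1512000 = 1.06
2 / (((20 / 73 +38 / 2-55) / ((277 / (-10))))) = 20221 / 13040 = 1.55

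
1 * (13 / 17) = 13 / 17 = 0.76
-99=-99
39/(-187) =-39/187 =-0.21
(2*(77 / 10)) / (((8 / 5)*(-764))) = -77 / 6112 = -0.01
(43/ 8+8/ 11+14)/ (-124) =-1769/ 10912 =-0.16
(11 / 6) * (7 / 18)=77 / 108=0.71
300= 300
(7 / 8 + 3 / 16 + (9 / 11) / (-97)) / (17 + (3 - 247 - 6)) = -17995 / 3977776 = -0.00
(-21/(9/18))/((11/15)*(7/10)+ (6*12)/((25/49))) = -180/607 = -0.30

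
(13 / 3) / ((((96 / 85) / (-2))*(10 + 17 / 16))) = -1105 / 1593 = -0.69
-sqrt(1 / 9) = -0.33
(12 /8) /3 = 1 /2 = 0.50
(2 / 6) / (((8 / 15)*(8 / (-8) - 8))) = -5 / 72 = -0.07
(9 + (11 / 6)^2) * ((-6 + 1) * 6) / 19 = -2225 / 114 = -19.52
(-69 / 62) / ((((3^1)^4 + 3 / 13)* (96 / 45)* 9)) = -1495 / 2095104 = -0.00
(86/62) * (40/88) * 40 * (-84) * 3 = -2167200/341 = -6355.43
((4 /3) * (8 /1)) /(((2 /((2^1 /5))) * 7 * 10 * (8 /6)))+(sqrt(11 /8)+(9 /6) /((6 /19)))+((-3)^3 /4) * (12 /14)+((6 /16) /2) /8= 0.18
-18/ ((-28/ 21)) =27/ 2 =13.50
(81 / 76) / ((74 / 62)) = 2511 / 2812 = 0.89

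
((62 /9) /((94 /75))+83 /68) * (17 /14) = 64403 /7896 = 8.16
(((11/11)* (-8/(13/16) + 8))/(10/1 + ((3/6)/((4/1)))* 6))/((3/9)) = -288/559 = -0.52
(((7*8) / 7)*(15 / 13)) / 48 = 0.19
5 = 5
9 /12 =0.75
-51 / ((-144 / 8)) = 17 / 6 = 2.83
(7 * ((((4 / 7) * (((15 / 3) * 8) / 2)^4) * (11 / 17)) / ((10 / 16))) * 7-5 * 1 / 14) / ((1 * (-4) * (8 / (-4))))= 1103871915 / 1904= 579764.66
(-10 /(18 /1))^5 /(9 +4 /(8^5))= -25600000 /4353623721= -0.01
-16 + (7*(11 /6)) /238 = -3253 /204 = -15.95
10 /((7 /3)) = 30 /7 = 4.29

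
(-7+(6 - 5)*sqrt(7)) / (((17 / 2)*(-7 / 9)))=18 / 17 - 18*sqrt(7) / 119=0.66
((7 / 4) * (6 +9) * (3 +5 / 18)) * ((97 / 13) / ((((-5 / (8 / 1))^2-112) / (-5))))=28.76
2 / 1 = 2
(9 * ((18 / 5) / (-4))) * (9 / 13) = -729 / 130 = -5.61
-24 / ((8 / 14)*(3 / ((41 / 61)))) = -574 / 61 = -9.41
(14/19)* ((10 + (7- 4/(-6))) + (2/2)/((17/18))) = 13370/969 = 13.80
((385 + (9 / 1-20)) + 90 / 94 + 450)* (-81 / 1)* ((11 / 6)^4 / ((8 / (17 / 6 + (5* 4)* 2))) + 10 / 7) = -149338302821 / 36096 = -4137253.51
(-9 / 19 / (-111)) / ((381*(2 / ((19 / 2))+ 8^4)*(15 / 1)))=1 / 5485706580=0.00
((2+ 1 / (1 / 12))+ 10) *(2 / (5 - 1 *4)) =48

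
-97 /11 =-8.82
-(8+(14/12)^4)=-12769/1296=-9.85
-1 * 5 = -5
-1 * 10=-10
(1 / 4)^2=1 / 16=0.06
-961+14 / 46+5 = -21981 / 23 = -955.70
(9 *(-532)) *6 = -28728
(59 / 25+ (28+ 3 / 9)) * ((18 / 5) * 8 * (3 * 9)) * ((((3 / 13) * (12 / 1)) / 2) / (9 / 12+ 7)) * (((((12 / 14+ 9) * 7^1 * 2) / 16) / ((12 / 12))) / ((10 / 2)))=1852686432 / 251875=7355.58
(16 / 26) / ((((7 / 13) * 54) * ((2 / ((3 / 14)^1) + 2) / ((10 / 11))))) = 20 / 11781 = 0.00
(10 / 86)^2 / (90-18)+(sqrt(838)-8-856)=-115022567 / 133128+sqrt(838)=-835.05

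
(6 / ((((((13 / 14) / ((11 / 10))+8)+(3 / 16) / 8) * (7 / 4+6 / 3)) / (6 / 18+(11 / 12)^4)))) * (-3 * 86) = -570895864 / 11798865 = -48.39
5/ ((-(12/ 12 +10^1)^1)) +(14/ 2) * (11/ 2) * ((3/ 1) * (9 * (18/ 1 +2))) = 228685/ 11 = 20789.55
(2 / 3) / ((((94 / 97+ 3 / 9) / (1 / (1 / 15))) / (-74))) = -215340 / 379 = -568.18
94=94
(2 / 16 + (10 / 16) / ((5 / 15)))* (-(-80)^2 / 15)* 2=-5120 / 3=-1706.67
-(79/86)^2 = -6241/7396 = -0.84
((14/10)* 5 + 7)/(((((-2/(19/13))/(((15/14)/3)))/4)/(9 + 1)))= -1900/13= -146.15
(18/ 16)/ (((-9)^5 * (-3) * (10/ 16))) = 1/ 98415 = 0.00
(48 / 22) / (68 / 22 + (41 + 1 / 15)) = 180 / 3643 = 0.05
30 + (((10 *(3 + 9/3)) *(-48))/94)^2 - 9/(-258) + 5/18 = 828396979/854883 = 969.02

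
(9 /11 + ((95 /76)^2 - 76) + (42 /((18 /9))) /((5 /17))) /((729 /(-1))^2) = -217 /51963120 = -0.00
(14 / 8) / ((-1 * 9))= -7 / 36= -0.19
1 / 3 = 0.33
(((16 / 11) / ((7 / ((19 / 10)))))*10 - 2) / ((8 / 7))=1.70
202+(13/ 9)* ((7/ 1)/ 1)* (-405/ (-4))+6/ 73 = 357943/ 292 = 1225.83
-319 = -319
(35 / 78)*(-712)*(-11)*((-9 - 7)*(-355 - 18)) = 817974080 / 39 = 20973694.36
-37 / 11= -3.36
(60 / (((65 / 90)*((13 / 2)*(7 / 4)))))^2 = 74649600 / 1399489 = 53.34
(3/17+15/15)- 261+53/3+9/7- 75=-112766/357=-315.87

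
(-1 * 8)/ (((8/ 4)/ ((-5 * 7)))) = 140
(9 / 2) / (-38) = -9 / 76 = -0.12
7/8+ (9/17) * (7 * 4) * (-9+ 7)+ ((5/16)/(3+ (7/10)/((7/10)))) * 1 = -31219/1088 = -28.69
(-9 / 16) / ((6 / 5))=-15 / 32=-0.47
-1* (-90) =90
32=32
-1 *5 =-5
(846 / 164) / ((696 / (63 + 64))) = 17907 / 19024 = 0.94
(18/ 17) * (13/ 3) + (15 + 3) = 22.59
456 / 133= 24 / 7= 3.43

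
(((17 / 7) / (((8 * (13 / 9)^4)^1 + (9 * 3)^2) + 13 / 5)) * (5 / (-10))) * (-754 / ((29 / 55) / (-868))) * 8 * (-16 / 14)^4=-810096264806400 / 30183664889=-26838.90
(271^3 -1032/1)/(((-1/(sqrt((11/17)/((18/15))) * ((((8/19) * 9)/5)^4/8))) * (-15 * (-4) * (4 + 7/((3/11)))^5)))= -225631187226432 * sqrt(5610)/38660136233447478125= -0.00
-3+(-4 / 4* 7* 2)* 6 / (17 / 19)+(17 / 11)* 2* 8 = -13493 / 187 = -72.16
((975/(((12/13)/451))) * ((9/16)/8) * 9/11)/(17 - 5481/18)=-561249/5888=-95.32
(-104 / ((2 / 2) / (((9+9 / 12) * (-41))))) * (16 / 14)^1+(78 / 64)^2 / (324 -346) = 7492621929 / 157696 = 47513.08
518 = 518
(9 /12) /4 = 3 /16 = 0.19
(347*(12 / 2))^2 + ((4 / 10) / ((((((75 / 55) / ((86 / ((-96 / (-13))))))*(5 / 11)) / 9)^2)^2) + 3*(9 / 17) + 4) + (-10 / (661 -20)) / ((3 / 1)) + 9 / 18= 693322554415226393661331 / 2092224000000000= 331380652.56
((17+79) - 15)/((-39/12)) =-324/13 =-24.92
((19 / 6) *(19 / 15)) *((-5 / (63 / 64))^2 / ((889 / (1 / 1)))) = 3696640 / 31755969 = 0.12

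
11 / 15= 0.73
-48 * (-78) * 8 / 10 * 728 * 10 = 21805056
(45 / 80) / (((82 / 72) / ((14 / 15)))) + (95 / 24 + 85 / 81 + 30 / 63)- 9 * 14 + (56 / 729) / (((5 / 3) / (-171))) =-23793137 / 185976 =-127.94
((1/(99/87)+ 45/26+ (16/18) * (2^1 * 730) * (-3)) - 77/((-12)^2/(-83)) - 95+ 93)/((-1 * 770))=15849011/3171168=5.00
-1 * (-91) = 91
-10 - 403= -413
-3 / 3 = -1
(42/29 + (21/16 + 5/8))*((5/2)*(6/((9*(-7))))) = -7855/9744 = -0.81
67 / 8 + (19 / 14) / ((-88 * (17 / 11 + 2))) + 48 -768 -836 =-6760045 / 4368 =-1547.63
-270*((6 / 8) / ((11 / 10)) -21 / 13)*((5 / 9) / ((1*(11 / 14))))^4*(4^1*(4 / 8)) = 21368900000 / 169586703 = 126.01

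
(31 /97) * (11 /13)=341 /1261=0.27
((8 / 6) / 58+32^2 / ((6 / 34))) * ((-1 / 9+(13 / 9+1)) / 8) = 1692.45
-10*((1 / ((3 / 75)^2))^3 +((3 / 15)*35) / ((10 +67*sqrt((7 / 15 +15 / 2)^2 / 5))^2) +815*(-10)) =-159952374271966314492419750 / 65518679672536561 +3026457000000*sqrt(5) / 65518679672536561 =-2441324750.00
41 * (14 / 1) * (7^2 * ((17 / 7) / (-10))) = -34153 / 5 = -6830.60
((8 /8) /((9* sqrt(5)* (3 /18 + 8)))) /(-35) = -2* sqrt(5) /25725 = -0.00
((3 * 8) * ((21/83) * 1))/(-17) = -504/1411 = -0.36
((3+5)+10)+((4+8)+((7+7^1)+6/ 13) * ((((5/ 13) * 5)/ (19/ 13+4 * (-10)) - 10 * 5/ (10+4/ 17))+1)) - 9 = -2260577/ 62959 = -35.91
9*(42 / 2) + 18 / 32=3033 / 16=189.56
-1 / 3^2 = -1 / 9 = -0.11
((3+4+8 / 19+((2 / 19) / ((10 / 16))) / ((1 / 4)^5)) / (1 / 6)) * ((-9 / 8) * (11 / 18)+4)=2717151 / 760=3575.20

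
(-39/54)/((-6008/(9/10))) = 13/120160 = 0.00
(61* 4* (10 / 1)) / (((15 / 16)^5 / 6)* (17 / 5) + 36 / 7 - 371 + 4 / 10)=-179096780800 / 26794549357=-6.68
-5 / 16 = -0.31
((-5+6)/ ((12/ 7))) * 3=7/ 4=1.75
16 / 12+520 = 1564 / 3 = 521.33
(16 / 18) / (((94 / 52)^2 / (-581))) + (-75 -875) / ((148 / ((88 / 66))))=-122551426 / 735597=-166.60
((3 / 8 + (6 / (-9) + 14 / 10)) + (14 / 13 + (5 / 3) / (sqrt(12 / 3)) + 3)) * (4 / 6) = 9389 / 2340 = 4.01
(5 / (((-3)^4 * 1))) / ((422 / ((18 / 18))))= 5 / 34182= 0.00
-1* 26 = -26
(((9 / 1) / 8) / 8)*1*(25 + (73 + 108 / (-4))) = 639 / 64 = 9.98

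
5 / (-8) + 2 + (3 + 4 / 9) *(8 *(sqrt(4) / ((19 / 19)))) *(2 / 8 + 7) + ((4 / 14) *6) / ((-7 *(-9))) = 400.96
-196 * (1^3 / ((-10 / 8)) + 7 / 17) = 6468 / 85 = 76.09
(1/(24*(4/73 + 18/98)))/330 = 3577/6755760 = 0.00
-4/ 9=-0.44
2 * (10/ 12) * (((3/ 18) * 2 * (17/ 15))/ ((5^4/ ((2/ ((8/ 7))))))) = 119/ 67500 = 0.00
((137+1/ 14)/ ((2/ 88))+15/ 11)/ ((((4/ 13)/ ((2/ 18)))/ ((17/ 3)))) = 102655163/ 8316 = 12344.30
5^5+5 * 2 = 3135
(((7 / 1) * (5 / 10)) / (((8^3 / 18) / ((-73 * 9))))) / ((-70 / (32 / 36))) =657 / 640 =1.03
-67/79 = -0.85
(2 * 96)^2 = 36864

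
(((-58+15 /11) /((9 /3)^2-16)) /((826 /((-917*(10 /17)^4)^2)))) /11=534565150000000 /49799932371299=10.73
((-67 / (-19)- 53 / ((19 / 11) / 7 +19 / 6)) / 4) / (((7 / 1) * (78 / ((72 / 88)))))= -56775 / 12628616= -0.00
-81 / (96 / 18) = -243 / 16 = -15.19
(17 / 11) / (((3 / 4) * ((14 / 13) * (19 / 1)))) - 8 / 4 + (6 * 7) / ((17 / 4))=595640 / 74613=7.98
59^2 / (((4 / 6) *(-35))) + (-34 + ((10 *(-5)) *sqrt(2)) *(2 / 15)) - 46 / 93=-193.11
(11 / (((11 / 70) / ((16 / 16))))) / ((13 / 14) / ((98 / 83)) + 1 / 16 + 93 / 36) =1152480 / 56509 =20.39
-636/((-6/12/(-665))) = -845880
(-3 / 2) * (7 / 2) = -21 / 4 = -5.25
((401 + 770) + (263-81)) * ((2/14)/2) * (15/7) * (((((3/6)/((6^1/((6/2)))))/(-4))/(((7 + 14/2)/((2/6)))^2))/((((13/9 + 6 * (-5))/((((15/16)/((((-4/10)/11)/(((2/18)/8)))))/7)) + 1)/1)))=-1860375/141791612032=-0.00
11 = 11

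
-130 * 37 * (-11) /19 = 2784.74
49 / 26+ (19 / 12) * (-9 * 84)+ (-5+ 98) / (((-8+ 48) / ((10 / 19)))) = -1179565 / 988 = -1193.89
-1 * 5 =-5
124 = 124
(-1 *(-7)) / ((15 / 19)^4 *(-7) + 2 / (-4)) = -1824494 / 839071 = -2.17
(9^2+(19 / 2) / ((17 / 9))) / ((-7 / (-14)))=2925 / 17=172.06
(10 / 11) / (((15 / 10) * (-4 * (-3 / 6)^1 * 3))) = 0.10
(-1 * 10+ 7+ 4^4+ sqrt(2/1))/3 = sqrt(2)/3+ 253/3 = 84.80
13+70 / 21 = 49 / 3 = 16.33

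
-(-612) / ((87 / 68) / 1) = 13872 / 29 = 478.34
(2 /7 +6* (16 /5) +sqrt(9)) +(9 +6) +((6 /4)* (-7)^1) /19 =49121 /1330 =36.93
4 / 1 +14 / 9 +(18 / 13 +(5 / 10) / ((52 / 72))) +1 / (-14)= 12385 / 1638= 7.56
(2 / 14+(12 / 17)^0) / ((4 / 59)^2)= 248.64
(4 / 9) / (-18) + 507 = 41065 / 81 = 506.98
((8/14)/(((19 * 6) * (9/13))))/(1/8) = 0.06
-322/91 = -3.54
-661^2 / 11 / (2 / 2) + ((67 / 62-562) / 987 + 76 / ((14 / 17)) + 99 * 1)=-39529.37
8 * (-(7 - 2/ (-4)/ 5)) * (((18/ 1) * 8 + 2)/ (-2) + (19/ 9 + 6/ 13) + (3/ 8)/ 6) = 9352333/ 2340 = 3996.72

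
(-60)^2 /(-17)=-3600 /17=-211.76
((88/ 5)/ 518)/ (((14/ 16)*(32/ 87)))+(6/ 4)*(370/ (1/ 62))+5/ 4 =1247755753/ 36260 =34411.36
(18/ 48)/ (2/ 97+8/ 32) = 97/ 70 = 1.39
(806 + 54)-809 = 51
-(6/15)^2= -4/25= -0.16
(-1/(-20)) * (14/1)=7/10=0.70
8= 8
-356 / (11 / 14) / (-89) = 5.09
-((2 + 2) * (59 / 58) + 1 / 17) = -2035 / 493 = -4.13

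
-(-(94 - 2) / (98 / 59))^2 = -7365796 / 2401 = -3067.80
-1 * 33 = -33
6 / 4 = 3 / 2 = 1.50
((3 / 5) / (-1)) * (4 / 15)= -4 / 25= -0.16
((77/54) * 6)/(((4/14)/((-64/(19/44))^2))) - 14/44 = 47016093481/71478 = 657770.13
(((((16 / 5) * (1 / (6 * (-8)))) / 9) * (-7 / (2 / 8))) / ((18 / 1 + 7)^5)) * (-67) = -1876 / 1318359375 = -0.00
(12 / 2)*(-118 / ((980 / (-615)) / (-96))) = -2090016 / 49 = -42653.39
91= 91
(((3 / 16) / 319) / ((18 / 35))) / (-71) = -35 / 2174304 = -0.00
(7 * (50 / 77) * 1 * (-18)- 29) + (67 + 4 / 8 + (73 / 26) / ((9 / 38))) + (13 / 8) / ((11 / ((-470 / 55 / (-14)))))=-24872509 / 792792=-31.37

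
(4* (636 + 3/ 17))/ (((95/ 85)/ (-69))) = -2984940/ 19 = -157102.11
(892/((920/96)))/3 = 3568/115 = 31.03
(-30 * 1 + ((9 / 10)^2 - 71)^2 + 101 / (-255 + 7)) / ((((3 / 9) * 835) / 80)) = 4553492823 / 3235625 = 1407.30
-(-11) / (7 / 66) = 726 / 7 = 103.71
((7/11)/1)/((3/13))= 91/33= 2.76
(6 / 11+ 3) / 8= 39 / 88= 0.44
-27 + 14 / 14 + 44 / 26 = -316 / 13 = -24.31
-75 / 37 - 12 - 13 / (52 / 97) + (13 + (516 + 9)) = 73959 / 148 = 499.72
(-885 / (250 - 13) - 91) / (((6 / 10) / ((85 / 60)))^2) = -13517975 / 25596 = -528.13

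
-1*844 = -844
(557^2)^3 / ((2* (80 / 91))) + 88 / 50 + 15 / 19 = 258164289633703551357 / 15200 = 16984492739059444.17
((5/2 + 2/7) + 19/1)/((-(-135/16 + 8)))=2440/49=49.80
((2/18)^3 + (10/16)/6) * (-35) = -3.69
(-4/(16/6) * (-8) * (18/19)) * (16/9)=384/19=20.21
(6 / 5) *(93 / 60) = 93 / 50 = 1.86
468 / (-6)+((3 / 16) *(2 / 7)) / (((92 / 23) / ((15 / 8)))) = -139731 / 1792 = -77.97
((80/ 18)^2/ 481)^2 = 2560000/ 1517959521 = 0.00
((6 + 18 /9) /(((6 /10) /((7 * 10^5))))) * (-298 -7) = -8540000000 /3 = -2846666666.67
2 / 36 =1 / 18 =0.06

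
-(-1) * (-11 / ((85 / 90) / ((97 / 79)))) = -19206 / 1343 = -14.30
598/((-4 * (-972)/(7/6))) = 2093/11664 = 0.18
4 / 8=1 / 2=0.50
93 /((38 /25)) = 2325 /38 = 61.18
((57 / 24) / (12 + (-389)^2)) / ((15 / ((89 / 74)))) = 1691 / 1343837040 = 0.00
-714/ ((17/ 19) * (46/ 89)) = -35511/ 23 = -1543.96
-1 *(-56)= 56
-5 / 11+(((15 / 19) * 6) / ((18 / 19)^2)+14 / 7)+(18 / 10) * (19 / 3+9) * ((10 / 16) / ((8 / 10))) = 44963 / 1584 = 28.39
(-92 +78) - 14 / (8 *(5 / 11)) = -357 / 20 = -17.85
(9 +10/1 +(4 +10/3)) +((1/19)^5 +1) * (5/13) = 2580095173/96567861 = 26.72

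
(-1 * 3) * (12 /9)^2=-16 /3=-5.33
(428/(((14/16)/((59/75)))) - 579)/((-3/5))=101959/315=323.68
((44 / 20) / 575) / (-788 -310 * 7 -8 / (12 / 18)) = -1 / 776250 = -0.00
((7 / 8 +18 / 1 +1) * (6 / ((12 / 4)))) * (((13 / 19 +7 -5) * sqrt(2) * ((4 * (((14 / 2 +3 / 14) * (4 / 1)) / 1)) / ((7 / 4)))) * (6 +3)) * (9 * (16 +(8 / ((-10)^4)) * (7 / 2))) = 5308107076206 * sqrt(2) / 581875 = 12901047.51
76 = 76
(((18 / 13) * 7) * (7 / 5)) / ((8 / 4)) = 441 / 65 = 6.78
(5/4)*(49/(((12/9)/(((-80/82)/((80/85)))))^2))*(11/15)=11682825/430336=27.15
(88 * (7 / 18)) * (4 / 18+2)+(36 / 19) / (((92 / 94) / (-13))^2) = 334065169 / 814131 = 410.33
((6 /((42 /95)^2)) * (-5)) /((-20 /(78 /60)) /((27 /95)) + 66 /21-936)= 1055925 /6790084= 0.16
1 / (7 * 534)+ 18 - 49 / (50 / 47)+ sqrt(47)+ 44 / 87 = -37336339 / 1355025+ sqrt(47) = -20.70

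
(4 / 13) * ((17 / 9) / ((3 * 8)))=17 / 702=0.02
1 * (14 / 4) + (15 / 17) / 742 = 22082 / 6307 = 3.50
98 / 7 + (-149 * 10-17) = -1493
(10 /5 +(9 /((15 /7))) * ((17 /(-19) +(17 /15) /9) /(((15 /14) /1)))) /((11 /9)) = -65006 /78375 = -0.83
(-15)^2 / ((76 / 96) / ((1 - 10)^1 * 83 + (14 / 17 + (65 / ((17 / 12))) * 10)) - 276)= -26379000 / 32358563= -0.82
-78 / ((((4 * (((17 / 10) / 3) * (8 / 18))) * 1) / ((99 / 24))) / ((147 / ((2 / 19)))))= -485269785 / 1088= -446020.02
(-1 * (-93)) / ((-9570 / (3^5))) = -7533 / 3190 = -2.36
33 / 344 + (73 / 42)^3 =5.35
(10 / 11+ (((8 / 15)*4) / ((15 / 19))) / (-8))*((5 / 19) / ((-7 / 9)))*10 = -404 / 209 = -1.93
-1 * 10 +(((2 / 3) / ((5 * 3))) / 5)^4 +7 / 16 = -392122265369 / 41006250000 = -9.56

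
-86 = -86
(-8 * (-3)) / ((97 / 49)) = 1176 / 97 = 12.12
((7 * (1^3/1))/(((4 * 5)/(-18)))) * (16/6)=-84/5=-16.80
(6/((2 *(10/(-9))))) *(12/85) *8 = -1296/425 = -3.05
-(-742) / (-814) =-371 / 407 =-0.91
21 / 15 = 1.40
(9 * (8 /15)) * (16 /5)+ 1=409 /25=16.36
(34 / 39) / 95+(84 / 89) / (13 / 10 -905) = 3461966 / 425700795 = 0.01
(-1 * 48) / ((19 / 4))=-192 / 19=-10.11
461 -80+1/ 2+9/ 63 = 5343/ 14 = 381.64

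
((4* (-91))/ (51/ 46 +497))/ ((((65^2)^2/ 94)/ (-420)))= 10170048/ 6292482625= 0.00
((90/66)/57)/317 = 5/66253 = 0.00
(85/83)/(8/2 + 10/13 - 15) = -1105/11039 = -0.10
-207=-207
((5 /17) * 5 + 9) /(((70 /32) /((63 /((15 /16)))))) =136704 /425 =321.66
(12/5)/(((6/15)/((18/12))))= 9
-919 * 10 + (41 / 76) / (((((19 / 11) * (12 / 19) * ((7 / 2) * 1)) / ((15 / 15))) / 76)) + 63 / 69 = -8866285 / 966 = -9178.35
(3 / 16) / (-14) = -3 / 224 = -0.01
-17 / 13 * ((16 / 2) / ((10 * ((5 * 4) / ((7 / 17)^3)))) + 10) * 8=-9828744 / 93925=-104.64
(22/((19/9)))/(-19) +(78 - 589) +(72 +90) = -126187/361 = -349.55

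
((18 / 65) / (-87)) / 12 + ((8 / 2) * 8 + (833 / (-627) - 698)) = -1577425177 / 2363790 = -667.33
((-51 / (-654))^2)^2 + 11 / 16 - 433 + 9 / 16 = -975120492667 / 2258530576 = -431.75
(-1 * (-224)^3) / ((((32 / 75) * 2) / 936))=12328243200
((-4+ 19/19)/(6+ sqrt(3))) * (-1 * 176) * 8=546.30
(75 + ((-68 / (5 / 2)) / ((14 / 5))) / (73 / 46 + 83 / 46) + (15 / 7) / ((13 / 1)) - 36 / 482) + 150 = 14620894 / 65793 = 222.23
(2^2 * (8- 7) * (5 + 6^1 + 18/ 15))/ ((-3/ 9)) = -146.40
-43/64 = -0.67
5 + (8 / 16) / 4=41 / 8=5.12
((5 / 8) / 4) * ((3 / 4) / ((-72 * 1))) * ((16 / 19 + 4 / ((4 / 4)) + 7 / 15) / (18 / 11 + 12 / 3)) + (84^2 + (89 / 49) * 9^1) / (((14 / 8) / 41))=617008628925691 / 3723761664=165694.98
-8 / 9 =-0.89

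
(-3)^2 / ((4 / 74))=333 / 2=166.50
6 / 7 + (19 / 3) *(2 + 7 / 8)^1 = 3203 / 168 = 19.07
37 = 37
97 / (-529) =-97 / 529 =-0.18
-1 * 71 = -71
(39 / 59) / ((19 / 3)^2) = 351 / 21299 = 0.02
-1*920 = -920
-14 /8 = -7 /4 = -1.75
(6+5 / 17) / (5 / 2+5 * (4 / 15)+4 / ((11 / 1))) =7062 / 4709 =1.50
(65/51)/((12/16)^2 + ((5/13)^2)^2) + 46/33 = 178523386/49938163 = 3.57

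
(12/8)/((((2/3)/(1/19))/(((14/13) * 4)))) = 126/247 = 0.51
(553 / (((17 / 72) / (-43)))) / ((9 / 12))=-2282784 / 17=-134281.41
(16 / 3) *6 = 32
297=297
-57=-57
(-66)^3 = -287496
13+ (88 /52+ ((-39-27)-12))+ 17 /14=-11301 /182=-62.09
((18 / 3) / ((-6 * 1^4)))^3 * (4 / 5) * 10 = -8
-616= -616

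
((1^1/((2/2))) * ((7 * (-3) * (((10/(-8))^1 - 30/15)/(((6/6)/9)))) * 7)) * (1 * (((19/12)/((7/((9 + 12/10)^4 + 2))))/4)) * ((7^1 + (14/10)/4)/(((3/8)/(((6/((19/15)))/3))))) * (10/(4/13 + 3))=10590233358159/43000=246284496.70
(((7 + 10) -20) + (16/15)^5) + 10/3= 1301701/759375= 1.71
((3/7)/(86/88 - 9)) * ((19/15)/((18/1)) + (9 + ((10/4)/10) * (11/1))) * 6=-140426/37065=-3.79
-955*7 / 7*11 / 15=-2101 / 3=-700.33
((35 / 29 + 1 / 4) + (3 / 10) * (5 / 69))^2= 15563025 / 7118224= 2.19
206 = 206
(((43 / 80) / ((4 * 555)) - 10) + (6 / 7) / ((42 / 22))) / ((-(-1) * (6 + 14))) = -83114693 / 174048000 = -0.48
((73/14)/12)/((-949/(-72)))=3/91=0.03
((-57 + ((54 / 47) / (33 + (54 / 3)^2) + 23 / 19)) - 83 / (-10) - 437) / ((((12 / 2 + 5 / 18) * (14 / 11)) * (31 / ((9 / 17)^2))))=-4128574203171 / 7530684279230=-0.55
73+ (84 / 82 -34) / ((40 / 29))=49.09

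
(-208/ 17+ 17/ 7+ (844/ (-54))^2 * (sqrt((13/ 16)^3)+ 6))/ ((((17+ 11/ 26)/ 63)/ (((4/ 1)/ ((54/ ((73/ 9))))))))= 3844789039 * sqrt(13)/ 35665596+ 159813160156/ 50526261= 3551.65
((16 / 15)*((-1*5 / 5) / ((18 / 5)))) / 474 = -4 / 6399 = -0.00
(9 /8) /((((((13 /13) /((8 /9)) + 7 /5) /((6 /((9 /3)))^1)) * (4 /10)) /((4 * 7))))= 6300 /101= 62.38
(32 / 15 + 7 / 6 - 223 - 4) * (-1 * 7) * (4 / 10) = 626.36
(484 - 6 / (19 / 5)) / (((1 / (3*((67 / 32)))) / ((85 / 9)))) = 26100185 / 912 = 28618.62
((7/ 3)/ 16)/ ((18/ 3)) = 7/ 288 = 0.02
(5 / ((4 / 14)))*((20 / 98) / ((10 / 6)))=15 / 7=2.14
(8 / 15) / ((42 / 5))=4 / 63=0.06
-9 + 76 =67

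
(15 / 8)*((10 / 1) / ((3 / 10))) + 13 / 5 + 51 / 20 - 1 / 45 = 12173 / 180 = 67.63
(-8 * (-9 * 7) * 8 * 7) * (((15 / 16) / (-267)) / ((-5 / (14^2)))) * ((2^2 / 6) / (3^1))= 76832 / 89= 863.28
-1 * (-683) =683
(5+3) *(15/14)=60/7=8.57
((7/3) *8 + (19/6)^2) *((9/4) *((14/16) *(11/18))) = 79541/2304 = 34.52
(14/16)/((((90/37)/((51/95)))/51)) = 74851/7600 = 9.85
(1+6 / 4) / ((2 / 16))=20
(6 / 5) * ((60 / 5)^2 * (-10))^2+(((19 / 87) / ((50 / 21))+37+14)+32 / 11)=39689565313 / 15950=2488374.00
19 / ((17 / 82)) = 1558 / 17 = 91.65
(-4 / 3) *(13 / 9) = -1.93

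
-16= -16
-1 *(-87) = 87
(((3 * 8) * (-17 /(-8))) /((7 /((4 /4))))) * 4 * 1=204 /7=29.14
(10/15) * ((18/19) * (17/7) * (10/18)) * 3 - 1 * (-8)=10.56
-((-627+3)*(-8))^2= -24920064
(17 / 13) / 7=17 / 91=0.19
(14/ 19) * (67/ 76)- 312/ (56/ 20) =-559877/ 5054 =-110.78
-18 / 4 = -9 / 2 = -4.50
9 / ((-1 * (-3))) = 3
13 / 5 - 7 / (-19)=282 / 95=2.97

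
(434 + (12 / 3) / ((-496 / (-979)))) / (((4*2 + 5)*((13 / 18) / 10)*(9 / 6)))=313.77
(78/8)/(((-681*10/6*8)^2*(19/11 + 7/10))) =143/2935091840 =0.00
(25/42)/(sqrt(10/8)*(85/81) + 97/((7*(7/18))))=1336475700/79918517779-19679625*sqrt(5)/79918517779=0.02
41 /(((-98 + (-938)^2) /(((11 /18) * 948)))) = 35629 /1319619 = 0.03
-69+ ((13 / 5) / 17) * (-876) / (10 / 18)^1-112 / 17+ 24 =-124417 / 425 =-292.75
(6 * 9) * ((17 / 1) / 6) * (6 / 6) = 153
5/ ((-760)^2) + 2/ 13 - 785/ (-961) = 1400923533/ 1443191360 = 0.97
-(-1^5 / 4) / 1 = 1 / 4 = 0.25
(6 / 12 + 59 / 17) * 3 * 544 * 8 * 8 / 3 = 138240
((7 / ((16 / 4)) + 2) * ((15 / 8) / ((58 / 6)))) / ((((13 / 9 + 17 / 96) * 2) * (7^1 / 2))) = 6075 / 94801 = 0.06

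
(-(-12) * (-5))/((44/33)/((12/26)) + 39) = -540/377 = -1.43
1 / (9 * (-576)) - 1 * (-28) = 145151 / 5184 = 28.00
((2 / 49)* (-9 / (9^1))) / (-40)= 1 / 980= 0.00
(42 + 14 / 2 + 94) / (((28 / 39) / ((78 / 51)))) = 72501 / 238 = 304.63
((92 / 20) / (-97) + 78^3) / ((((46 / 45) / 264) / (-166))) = -45388939109976 / 2231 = -20344661187.80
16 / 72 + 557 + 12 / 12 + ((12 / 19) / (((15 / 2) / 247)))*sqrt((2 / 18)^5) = 678344 / 1215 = 558.31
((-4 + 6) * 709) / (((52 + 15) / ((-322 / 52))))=-114149 / 871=-131.06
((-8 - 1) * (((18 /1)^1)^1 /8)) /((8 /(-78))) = 3159 /16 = 197.44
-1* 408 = -408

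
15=15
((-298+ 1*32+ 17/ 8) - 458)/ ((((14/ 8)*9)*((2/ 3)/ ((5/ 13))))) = -1375/ 52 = -26.44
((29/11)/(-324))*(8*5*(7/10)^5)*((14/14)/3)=-487403/26730000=-0.02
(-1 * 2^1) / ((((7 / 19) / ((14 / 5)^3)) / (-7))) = 104272 / 125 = 834.18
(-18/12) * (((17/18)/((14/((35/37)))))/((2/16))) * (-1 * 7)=595/111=5.36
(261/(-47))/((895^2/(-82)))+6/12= 37690979/75296350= 0.50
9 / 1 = 9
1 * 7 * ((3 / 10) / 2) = 21 / 20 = 1.05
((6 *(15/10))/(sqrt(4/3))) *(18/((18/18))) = 81 *sqrt(3) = 140.30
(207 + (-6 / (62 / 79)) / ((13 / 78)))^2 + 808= 25726513 / 961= 26770.57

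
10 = 10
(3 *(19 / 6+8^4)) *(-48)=-590280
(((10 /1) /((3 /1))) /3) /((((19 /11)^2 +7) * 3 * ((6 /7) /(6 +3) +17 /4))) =847 /99207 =0.01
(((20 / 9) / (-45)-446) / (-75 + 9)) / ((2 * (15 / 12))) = 7226 / 2673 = 2.70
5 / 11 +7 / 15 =152 / 165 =0.92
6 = 6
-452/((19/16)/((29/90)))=-104864/855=-122.65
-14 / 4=-7 / 2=-3.50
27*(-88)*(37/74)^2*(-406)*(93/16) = 5607063/4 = 1401765.75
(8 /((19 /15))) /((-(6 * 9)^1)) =-20 /171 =-0.12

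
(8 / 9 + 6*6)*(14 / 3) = 4648 / 27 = 172.15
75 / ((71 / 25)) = 1875 / 71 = 26.41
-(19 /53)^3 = -6859 /148877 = -0.05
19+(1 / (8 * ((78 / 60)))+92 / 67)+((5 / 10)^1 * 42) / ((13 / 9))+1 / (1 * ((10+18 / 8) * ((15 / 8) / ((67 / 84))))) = 1884428069 / 53775540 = 35.04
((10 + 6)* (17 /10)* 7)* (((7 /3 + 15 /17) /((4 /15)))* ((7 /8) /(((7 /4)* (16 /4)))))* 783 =224721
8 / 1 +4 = 12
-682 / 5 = -136.40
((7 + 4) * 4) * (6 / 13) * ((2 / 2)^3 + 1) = 528 / 13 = 40.62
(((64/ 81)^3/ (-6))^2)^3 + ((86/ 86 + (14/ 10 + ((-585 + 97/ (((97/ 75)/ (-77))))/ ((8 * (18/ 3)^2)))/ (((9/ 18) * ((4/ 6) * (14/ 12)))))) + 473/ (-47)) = -3482359581116439793665275277297975599476111/ 54032338752577565301101529064333449900810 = -64.45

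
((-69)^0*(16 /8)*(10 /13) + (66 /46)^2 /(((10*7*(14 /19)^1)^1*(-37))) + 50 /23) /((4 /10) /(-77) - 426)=-10179936987 /1168515302864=-0.01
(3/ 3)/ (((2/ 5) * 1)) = 5/ 2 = 2.50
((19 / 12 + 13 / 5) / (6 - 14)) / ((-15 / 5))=251 / 1440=0.17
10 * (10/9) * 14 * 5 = 7000/9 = 777.78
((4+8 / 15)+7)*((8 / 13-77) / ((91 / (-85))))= 973471 / 1183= 822.88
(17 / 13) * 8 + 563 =7455 / 13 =573.46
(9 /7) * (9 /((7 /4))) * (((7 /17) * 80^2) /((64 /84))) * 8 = 3110400 /17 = 182964.71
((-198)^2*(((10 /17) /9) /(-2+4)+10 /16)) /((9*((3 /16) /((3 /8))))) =97405 /17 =5729.71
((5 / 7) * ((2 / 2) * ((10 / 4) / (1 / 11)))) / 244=275 / 3416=0.08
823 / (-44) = -823 / 44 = -18.70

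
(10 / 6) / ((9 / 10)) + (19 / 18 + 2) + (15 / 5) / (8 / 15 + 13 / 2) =60775 / 11394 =5.33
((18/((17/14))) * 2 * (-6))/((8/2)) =-756/17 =-44.47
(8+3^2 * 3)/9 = 35/9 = 3.89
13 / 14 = 0.93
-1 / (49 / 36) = -36 / 49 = -0.73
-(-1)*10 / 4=5 / 2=2.50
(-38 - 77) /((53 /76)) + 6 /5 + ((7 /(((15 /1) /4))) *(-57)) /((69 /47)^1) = -863714 /3657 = -236.18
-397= -397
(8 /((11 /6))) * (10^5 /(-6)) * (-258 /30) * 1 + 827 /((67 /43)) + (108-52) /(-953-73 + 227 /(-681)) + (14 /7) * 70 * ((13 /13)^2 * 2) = 1421135514133 /2269223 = 626265.25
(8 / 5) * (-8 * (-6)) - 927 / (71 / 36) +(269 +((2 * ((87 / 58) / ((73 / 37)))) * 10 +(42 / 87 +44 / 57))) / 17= -274135066793 / 728237415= -376.44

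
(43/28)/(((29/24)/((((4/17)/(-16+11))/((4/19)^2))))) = -46569/34510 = -1.35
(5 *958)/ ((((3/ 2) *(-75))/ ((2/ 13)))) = -3832/ 585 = -6.55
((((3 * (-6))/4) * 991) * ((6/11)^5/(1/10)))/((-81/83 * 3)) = 118444320/161051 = 735.45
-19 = -19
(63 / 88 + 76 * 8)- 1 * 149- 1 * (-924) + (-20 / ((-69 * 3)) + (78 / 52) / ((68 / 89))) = 53641994 / 38709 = 1385.78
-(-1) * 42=42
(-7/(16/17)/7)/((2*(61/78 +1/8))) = -663/1132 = -0.59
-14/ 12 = -7/ 6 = -1.17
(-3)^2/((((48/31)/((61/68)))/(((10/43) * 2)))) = 28365/11696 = 2.43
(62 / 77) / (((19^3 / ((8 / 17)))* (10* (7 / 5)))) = 248 / 62849017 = 0.00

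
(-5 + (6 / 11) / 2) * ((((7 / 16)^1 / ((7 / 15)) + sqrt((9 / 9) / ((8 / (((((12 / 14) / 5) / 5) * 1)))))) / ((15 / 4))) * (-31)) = 3224 * sqrt(21) / 5775 + 403 / 11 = 39.19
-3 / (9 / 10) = -10 / 3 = -3.33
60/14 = 30/7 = 4.29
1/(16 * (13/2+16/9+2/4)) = 9/1264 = 0.01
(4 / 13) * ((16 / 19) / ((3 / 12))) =256 / 247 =1.04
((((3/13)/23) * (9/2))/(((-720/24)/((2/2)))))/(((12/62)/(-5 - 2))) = 651/11960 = 0.05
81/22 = 3.68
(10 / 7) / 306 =5 / 1071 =0.00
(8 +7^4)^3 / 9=1553344881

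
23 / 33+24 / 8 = 122 / 33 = 3.70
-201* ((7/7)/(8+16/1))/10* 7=-469/80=-5.86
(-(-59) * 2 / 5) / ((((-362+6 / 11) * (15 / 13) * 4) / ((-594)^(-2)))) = -767 / 19130126400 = -0.00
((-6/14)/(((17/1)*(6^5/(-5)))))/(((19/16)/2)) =5/183141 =0.00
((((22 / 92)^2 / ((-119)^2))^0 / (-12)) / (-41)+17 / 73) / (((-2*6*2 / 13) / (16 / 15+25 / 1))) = -42885271 / 12929760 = -3.32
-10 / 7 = -1.43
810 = 810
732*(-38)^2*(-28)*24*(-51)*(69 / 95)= 131556773376 / 5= 26311354675.20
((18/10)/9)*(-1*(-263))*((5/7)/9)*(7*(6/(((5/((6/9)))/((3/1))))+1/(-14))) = 42869/630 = 68.05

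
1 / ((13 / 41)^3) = 68921 / 2197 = 31.37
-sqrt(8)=-2 * sqrt(2)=-2.83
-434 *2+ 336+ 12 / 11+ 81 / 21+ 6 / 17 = -689449 / 1309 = -526.70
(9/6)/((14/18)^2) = 243/98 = 2.48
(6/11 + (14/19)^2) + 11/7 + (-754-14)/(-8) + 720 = 22756287/27797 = 818.66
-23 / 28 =-0.82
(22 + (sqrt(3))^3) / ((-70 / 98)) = -154 / 5 - 21* sqrt(3) / 5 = -38.07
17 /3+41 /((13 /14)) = 1943 /39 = 49.82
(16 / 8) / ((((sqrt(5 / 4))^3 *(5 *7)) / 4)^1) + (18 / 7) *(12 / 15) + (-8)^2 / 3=64 *sqrt(5) / 875 + 2456 / 105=23.55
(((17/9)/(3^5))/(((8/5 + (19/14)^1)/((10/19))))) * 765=1.06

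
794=794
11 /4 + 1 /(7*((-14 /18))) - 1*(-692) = 136135 /196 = 694.57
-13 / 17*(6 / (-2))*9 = 351 / 17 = 20.65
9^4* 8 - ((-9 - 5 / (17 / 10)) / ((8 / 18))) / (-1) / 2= 7136541 / 136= 52474.57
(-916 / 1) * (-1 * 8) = 7328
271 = 271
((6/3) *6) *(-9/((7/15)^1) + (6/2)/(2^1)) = -213.43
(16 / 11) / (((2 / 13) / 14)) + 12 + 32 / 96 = 4775 / 33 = 144.70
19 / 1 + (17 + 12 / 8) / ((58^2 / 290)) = 2389 / 116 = 20.59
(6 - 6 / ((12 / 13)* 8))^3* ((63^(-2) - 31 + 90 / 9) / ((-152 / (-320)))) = -59571628595 / 9652608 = -6171.56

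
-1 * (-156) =156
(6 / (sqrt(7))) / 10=3 * sqrt(7) / 35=0.23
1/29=0.03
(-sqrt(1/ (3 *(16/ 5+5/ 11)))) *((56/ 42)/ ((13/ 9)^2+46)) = -36 *sqrt(3685)/ 260965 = -0.01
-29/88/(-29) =1/88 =0.01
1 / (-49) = -1 / 49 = -0.02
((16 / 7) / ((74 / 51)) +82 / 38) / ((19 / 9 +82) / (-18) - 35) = -2976102 / 31627267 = -0.09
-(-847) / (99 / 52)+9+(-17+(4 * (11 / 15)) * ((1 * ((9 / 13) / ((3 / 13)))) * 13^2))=86584 / 45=1924.09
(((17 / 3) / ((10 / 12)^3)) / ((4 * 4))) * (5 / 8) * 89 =13617 / 400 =34.04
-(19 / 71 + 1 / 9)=-242 / 639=-0.38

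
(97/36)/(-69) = -97/2484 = -0.04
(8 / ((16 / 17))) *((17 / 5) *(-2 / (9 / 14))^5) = -2486898176 / 295245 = -8423.17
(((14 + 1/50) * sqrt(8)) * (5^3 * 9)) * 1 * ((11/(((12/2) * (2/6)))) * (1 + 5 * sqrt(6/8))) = 346995 * sqrt(2)/2 + 1734975 * sqrt(6)/4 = 1307813.38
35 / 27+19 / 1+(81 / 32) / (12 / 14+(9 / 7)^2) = 754697 / 35424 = 21.30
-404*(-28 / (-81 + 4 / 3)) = -141.99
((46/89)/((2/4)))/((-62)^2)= 23/85529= 0.00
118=118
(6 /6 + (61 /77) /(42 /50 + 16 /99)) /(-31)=-31078 /537943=-0.06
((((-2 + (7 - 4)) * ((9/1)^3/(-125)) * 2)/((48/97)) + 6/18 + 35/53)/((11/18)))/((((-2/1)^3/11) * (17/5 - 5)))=-31.75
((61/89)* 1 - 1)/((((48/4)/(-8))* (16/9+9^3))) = 168/585353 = 0.00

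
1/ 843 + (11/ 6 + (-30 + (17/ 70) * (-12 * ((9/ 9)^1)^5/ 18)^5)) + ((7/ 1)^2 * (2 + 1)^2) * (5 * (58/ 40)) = 30294938027/ 9559620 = 3169.05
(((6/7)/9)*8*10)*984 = 52480/7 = 7497.14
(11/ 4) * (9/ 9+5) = 33/ 2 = 16.50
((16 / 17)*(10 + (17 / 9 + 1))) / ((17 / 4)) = 7424 / 2601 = 2.85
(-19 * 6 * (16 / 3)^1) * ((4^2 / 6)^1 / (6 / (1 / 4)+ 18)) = -38.60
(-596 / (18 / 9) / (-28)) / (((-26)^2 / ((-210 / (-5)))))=447 / 676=0.66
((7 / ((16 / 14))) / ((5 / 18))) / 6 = 147 / 40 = 3.68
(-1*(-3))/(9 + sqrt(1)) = 3/10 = 0.30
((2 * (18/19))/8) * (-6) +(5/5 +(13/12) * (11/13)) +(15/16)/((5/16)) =797/228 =3.50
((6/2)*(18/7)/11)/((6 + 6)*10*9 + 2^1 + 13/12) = 648/1000769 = 0.00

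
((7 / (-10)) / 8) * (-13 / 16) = 0.07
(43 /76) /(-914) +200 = 13892757 /69464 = 200.00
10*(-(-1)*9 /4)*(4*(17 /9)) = 170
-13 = -13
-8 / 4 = -2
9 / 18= 1 / 2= 0.50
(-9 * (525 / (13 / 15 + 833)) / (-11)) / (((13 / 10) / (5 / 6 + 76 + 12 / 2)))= 58708125 / 1788644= 32.82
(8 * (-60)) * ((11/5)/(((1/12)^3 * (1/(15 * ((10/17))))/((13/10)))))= -20931162.35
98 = 98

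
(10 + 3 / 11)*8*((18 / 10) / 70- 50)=-7905932 / 1925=-4106.98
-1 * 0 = 0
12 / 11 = 1.09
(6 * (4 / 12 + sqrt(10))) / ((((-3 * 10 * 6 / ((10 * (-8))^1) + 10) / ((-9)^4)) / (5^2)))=1312200 / 49 + 3936600 * sqrt(10) / 49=280833.11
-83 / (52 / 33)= -2739 / 52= -52.67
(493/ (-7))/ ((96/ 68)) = -8381/ 168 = -49.89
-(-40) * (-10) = -400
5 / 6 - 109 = -649 / 6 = -108.17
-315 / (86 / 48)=-7560 / 43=-175.81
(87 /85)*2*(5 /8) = 87 /68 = 1.28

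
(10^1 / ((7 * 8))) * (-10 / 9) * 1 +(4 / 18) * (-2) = -9 / 14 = -0.64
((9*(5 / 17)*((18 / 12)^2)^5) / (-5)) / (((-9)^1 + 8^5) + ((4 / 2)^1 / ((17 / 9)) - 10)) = -531441 / 570113024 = -0.00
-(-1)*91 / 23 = 91 / 23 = 3.96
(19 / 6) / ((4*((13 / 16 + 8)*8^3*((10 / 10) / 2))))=0.00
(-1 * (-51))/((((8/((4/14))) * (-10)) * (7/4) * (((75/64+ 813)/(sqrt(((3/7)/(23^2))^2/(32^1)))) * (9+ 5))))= -102 * sqrt(2)/110304353005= -0.00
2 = 2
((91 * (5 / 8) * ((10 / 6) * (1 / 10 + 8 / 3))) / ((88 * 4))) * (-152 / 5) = -143507 / 6336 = -22.65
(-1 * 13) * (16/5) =-208/5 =-41.60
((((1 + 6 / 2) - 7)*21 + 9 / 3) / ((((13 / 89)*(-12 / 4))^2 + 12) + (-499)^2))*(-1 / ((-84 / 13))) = -514865 / 13807034458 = -0.00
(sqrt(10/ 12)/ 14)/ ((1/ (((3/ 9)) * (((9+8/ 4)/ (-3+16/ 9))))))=-sqrt(30)/ 28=-0.20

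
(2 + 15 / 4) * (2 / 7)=23 / 14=1.64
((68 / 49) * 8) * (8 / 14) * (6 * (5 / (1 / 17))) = 3235.45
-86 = -86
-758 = -758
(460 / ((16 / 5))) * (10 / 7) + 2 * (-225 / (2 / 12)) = -34925 / 14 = -2494.64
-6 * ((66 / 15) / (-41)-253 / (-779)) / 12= -847 / 7790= -0.11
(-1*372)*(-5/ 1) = 1860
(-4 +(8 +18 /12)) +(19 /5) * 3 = 16.90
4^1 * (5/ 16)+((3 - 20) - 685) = -2803/ 4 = -700.75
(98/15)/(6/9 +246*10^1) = 49/18455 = 0.00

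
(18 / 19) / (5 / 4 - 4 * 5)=-24 / 475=-0.05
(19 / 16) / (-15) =-19 / 240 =-0.08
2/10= 1/5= 0.20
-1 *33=-33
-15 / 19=-0.79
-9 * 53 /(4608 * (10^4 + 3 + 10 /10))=-53 /5122048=-0.00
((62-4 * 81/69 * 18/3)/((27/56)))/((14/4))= 12448/621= 20.05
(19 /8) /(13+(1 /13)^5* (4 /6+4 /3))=7054567 /38614488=0.18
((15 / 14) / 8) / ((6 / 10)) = 25 / 112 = 0.22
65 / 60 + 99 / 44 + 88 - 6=256 / 3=85.33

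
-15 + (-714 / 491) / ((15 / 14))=-40157 / 2455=-16.36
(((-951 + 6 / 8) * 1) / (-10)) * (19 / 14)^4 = 70764303 / 219520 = 322.36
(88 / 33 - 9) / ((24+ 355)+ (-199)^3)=19 / 23640660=0.00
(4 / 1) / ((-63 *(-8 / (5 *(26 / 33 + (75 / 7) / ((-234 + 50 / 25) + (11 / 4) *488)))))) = 68165 / 2153844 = 0.03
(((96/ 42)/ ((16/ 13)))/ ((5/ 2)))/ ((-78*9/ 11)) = -11/ 945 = -0.01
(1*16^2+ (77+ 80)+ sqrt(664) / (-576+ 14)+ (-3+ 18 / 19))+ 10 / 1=7998 / 19 - sqrt(166) / 281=420.90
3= 3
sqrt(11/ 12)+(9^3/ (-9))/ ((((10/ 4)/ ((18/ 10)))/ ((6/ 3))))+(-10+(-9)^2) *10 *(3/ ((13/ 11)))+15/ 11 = 1687.99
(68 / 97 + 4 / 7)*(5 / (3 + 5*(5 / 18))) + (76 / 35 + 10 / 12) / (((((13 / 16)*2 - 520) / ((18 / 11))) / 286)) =-108069744 / 85557395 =-1.26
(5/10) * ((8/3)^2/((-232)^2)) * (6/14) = 0.00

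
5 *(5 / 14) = 25 / 14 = 1.79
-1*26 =-26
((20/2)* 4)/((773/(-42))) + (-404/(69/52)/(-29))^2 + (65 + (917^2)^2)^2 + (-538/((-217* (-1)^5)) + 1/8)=2686445766125813986258467204652707949/5373081053928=499982363780252907469101.70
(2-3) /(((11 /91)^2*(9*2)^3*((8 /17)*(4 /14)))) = -0.09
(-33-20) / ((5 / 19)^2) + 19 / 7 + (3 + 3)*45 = -492.61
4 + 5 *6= 34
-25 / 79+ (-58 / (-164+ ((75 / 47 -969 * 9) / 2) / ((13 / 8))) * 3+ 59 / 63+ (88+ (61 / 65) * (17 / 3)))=2034435320471 / 21643131510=94.00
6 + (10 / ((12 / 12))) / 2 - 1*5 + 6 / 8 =27 / 4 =6.75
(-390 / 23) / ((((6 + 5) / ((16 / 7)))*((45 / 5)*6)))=-1040 / 15939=-0.07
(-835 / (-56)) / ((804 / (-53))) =-44255 / 45024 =-0.98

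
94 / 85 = 1.11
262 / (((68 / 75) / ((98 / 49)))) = 9825 / 17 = 577.94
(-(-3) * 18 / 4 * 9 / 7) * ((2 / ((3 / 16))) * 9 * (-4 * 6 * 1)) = -279936 / 7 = -39990.86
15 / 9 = 5 / 3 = 1.67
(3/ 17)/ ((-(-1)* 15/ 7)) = 7/ 85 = 0.08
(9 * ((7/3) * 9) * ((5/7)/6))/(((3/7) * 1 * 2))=105/4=26.25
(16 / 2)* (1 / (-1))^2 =8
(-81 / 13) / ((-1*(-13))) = -81 / 169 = -0.48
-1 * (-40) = 40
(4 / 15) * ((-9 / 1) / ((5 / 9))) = -108 / 25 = -4.32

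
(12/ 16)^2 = 9/ 16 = 0.56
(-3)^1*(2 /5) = -1.20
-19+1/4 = -75/4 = -18.75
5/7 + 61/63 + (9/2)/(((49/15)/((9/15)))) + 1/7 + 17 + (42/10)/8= 355921/17640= 20.18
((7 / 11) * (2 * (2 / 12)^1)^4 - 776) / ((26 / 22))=-656.61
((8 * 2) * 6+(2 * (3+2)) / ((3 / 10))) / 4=32.33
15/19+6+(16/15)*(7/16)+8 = 4348/285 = 15.26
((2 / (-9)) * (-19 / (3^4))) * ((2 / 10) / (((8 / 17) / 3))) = 323 / 4860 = 0.07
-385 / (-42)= 55 / 6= 9.17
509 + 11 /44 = 2037 /4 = 509.25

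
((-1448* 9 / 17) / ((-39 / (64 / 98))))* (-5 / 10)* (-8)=556032 / 10829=51.35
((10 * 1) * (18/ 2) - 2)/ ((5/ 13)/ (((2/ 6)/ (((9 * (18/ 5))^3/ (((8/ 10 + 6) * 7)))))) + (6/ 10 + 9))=170170/ 1612887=0.11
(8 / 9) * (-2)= -16 / 9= -1.78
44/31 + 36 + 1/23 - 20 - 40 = -16069/713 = -22.54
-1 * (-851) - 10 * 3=821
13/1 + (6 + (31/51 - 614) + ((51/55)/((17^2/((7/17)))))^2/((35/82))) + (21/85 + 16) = -2191034258777/3789765375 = -578.15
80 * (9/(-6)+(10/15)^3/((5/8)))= -2216/27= -82.07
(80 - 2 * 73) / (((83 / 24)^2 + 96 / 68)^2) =-6328295424 / 17144497969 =-0.37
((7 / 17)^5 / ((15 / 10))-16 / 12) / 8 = -940969 / 5679428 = -0.17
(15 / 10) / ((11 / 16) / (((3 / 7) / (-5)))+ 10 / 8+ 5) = -72 / 85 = -0.85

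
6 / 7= 0.86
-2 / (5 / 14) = -28 / 5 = -5.60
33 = 33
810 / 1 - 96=714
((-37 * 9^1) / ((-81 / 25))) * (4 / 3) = 3700 / 27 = 137.04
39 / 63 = 13 / 21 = 0.62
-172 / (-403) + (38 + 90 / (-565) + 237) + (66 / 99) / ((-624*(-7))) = 6317848631 / 22951656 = 275.27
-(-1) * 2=2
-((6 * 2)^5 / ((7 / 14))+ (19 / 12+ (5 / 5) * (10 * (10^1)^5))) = -17971987 / 12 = -1497665.58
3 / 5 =0.60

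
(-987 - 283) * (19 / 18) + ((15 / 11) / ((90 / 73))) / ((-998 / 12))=-66225442 / 49401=-1340.57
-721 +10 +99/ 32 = -22653/ 32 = -707.91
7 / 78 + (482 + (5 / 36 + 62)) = 254699 / 468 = 544.23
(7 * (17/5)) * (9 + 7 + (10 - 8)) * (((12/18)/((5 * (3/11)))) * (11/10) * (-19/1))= -4377.30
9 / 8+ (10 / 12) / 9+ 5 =1343 / 216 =6.22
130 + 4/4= 131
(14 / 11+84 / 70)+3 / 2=437 / 110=3.97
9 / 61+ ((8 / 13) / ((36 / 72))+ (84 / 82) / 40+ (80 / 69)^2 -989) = -3053325050747 / 3095887860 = -986.25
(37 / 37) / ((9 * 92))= 1 / 828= 0.00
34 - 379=-345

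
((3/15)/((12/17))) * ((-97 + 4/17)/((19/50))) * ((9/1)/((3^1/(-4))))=16450/19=865.79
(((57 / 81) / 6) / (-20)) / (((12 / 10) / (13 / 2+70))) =-323 / 864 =-0.37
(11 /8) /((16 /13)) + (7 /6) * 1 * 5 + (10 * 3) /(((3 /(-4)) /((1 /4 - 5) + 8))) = -47251 /384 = -123.05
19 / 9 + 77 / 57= 592 / 171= 3.46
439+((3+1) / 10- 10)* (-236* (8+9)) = 194771 / 5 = 38954.20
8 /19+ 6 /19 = 14 /19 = 0.74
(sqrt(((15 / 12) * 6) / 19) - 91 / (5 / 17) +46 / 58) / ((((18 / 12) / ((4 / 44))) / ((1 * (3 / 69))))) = -2712 / 3335 +sqrt(570) / 14421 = -0.81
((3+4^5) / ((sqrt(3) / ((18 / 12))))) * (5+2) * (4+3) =50323 * sqrt(3) / 2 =43581.00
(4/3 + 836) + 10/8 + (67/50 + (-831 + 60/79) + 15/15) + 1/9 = 767449/71100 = 10.79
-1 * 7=-7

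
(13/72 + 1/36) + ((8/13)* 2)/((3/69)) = 8897/312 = 28.52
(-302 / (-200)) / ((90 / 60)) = 151 / 150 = 1.01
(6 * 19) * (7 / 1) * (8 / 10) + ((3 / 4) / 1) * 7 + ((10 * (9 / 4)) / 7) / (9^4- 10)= 590317611 / 917140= 643.65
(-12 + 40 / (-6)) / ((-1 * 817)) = 56 / 2451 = 0.02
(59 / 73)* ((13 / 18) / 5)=767 / 6570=0.12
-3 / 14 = -0.21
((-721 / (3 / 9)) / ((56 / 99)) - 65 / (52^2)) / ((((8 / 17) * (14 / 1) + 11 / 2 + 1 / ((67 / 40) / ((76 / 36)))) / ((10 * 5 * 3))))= -611501109075 / 14230996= -42969.66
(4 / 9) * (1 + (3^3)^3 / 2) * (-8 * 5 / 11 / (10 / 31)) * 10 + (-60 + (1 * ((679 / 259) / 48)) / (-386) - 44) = -11158034388353 / 22622688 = -493223.19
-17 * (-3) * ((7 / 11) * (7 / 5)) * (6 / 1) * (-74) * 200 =-44382240 / 11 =-4034749.09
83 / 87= 0.95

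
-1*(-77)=77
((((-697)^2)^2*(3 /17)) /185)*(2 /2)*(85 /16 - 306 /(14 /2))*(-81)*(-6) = -43529047282522197 /10360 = -4201645490590.95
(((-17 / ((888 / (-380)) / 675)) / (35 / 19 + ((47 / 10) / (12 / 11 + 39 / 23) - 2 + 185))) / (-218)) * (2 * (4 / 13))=-121837500 / 1639507259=-0.07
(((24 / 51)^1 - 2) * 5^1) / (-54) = 65 / 459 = 0.14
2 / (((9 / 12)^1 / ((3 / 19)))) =8 / 19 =0.42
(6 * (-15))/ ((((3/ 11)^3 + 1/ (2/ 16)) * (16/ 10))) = -11979/ 1708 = -7.01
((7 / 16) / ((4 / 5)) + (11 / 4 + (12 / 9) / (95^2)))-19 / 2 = -10748519 / 1732800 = -6.20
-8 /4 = -2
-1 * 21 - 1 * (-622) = 601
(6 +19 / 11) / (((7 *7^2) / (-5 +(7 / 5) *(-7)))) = -1258 / 3773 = -0.33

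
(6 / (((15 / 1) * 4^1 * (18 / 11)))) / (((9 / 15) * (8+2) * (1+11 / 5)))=11 / 3456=0.00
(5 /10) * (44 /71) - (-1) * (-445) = -31573 /71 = -444.69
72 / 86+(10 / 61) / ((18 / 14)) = 22774 / 23607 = 0.96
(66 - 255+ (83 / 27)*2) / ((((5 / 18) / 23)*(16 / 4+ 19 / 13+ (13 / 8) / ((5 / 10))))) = -11809304 / 6795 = -1737.94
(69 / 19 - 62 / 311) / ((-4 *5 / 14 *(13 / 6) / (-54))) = 22998654 / 384085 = 59.88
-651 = -651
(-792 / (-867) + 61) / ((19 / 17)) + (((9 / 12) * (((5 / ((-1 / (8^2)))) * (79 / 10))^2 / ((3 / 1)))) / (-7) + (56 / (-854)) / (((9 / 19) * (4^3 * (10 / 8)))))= -5664917558819 / 24825780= -228186.89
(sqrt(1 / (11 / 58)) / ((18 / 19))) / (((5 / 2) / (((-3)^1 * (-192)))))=1216 * sqrt(638) / 55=558.45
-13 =-13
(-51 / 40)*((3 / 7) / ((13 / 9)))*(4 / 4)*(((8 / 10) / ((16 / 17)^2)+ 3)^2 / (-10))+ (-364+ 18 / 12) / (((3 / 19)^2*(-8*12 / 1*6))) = 7795429831537 / 301916160000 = 25.82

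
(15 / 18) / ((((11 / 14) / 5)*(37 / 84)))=4900 / 407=12.04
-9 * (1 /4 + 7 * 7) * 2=-1773 /2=-886.50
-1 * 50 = -50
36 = 36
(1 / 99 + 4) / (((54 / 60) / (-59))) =-234230 / 891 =-262.88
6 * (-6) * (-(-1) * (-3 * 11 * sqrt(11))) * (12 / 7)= 14256 * sqrt(11) / 7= 6754.54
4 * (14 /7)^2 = 16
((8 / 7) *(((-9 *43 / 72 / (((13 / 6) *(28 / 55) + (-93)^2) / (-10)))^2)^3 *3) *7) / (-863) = -5979373460598396592529296875 / 3735184888673846675425664740631778848280064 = -0.00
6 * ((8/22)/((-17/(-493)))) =696/11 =63.27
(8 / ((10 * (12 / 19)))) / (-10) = -19 / 150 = -0.13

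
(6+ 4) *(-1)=-10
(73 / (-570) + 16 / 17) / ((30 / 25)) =0.68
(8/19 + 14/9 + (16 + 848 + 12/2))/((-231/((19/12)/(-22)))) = 37277/137214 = 0.27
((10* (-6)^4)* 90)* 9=10497600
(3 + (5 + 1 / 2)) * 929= 15793 / 2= 7896.50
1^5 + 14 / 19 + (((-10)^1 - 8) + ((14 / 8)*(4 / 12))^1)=-3575 / 228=-15.68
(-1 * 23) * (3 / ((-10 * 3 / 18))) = 207 / 5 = 41.40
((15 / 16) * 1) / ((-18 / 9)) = -15 / 32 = -0.47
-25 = -25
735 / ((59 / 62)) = 45570 / 59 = 772.37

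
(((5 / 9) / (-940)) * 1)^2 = 0.00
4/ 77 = 0.05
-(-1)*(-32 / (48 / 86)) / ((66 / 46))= -3956 / 99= -39.96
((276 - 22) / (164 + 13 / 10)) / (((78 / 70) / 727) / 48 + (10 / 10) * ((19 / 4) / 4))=258521200 / 199793151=1.29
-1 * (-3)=3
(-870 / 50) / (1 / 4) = -348 / 5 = -69.60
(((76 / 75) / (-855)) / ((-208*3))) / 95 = 1 / 50017500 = 0.00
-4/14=-2/7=-0.29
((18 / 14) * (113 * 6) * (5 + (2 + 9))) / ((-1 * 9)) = -10848 / 7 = -1549.71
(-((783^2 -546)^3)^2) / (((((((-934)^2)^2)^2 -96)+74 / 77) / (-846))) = 1720483768858134378233472098507699393979 / 22296450943116328664131637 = 77164019208595.44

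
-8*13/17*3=-312/17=-18.35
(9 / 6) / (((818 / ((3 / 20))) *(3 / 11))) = 33 / 32720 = 0.00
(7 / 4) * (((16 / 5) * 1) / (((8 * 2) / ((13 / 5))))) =91 / 100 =0.91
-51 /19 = -2.68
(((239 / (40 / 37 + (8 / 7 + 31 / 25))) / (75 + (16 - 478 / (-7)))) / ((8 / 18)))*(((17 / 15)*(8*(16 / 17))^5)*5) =55831181823836160 / 417744229507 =133649.20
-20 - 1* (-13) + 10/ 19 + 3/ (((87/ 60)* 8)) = -6849/ 1102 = -6.22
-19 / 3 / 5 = -19 / 15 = -1.27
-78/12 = -13/2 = -6.50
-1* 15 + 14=-1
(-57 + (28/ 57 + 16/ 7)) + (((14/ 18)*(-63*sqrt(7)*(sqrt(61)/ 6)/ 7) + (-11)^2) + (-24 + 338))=151930/ 399 - 7*sqrt(427)/ 6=356.67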